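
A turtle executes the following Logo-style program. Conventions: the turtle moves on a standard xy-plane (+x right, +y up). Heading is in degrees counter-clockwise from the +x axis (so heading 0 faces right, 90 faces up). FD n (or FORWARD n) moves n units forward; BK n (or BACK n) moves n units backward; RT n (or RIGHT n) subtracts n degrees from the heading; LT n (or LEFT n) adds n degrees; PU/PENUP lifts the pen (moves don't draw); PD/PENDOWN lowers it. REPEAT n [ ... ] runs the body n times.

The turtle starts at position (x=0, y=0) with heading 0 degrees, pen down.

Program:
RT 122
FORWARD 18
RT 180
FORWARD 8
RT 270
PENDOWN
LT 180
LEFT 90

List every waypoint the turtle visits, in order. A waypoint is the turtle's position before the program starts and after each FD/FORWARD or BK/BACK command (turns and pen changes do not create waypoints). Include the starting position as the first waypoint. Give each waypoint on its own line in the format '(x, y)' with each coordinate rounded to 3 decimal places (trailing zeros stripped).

Executing turtle program step by step:
Start: pos=(0,0), heading=0, pen down
RT 122: heading 0 -> 238
FD 18: (0,0) -> (-9.539,-15.265) [heading=238, draw]
RT 180: heading 238 -> 58
FD 8: (-9.539,-15.265) -> (-5.299,-8.48) [heading=58, draw]
RT 270: heading 58 -> 148
PD: pen down
LT 180: heading 148 -> 328
LT 90: heading 328 -> 58
Final: pos=(-5.299,-8.48), heading=58, 2 segment(s) drawn
Waypoints (3 total):
(0, 0)
(-9.539, -15.265)
(-5.299, -8.48)

Answer: (0, 0)
(-9.539, -15.265)
(-5.299, -8.48)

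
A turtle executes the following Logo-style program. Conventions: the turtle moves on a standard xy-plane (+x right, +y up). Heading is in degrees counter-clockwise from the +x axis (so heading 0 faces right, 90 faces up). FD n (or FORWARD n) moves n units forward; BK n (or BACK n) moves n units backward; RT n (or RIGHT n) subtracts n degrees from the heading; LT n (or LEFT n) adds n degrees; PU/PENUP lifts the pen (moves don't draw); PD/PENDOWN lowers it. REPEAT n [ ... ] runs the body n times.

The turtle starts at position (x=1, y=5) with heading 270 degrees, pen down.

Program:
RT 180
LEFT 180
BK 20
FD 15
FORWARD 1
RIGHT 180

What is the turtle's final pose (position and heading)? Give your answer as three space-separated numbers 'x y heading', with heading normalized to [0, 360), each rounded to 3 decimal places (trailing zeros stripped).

Executing turtle program step by step:
Start: pos=(1,5), heading=270, pen down
RT 180: heading 270 -> 90
LT 180: heading 90 -> 270
BK 20: (1,5) -> (1,25) [heading=270, draw]
FD 15: (1,25) -> (1,10) [heading=270, draw]
FD 1: (1,10) -> (1,9) [heading=270, draw]
RT 180: heading 270 -> 90
Final: pos=(1,9), heading=90, 3 segment(s) drawn

Answer: 1 9 90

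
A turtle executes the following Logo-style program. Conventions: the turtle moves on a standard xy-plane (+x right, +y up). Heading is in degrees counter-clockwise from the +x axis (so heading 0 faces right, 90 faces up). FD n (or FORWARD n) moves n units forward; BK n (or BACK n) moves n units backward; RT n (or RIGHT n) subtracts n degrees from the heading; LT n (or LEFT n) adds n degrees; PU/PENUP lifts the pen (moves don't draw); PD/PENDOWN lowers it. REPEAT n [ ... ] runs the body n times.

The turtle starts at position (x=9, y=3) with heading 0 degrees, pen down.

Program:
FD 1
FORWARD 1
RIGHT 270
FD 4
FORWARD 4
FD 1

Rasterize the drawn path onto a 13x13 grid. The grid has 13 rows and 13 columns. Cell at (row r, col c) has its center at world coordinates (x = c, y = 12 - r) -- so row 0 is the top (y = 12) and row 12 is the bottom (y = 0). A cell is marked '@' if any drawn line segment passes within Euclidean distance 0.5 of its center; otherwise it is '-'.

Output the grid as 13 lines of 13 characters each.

Answer: -----------@-
-----------@-
-----------@-
-----------@-
-----------@-
-----------@-
-----------@-
-----------@-
-----------@-
---------@@@-
-------------
-------------
-------------

Derivation:
Segment 0: (9,3) -> (10,3)
Segment 1: (10,3) -> (11,3)
Segment 2: (11,3) -> (11,7)
Segment 3: (11,7) -> (11,11)
Segment 4: (11,11) -> (11,12)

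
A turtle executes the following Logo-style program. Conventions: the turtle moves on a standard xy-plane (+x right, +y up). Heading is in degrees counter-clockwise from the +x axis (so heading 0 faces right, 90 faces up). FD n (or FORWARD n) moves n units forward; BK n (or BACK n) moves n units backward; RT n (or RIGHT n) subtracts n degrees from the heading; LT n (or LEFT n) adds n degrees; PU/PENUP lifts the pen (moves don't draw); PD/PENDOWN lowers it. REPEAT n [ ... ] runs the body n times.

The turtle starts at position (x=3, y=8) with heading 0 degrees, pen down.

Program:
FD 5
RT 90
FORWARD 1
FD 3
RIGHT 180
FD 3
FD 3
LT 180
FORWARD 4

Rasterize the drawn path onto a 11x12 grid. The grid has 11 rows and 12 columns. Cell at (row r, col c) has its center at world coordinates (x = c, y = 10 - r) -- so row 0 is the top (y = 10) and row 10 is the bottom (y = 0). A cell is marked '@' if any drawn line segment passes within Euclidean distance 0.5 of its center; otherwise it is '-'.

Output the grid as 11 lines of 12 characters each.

Segment 0: (3,8) -> (8,8)
Segment 1: (8,8) -> (8,7)
Segment 2: (8,7) -> (8,4)
Segment 3: (8,4) -> (8,7)
Segment 4: (8,7) -> (8,10)
Segment 5: (8,10) -> (8,6)

Answer: --------@---
--------@---
---@@@@@@---
--------@---
--------@---
--------@---
--------@---
------------
------------
------------
------------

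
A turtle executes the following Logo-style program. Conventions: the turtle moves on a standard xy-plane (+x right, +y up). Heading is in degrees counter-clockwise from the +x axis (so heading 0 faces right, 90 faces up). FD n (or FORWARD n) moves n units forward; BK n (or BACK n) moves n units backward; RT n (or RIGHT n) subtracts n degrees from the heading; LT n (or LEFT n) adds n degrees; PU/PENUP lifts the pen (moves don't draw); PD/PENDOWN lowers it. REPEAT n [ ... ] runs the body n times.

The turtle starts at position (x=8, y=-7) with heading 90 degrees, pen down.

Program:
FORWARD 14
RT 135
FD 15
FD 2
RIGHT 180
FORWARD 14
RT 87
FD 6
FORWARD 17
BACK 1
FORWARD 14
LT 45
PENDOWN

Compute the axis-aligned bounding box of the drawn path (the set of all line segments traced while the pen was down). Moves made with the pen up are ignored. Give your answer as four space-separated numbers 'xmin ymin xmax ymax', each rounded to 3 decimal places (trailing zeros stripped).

Executing turtle program step by step:
Start: pos=(8,-7), heading=90, pen down
FD 14: (8,-7) -> (8,7) [heading=90, draw]
RT 135: heading 90 -> 315
FD 15: (8,7) -> (18.607,-3.607) [heading=315, draw]
FD 2: (18.607,-3.607) -> (20.021,-5.021) [heading=315, draw]
RT 180: heading 315 -> 135
FD 14: (20.021,-5.021) -> (10.121,4.879) [heading=135, draw]
RT 87: heading 135 -> 48
FD 6: (10.121,4.879) -> (14.136,9.338) [heading=48, draw]
FD 17: (14.136,9.338) -> (25.511,21.971) [heading=48, draw]
BK 1: (25.511,21.971) -> (24.842,21.228) [heading=48, draw]
FD 14: (24.842,21.228) -> (34.21,31.632) [heading=48, draw]
LT 45: heading 48 -> 93
PD: pen down
Final: pos=(34.21,31.632), heading=93, 8 segment(s) drawn

Segment endpoints: x in {8, 10.121, 14.136, 18.607, 20.021, 24.842, 25.511, 34.21}, y in {-7, -5.021, -3.607, 4.879, 7, 9.338, 21.228, 21.971, 31.632}
xmin=8, ymin=-7, xmax=34.21, ymax=31.632

Answer: 8 -7 34.21 31.632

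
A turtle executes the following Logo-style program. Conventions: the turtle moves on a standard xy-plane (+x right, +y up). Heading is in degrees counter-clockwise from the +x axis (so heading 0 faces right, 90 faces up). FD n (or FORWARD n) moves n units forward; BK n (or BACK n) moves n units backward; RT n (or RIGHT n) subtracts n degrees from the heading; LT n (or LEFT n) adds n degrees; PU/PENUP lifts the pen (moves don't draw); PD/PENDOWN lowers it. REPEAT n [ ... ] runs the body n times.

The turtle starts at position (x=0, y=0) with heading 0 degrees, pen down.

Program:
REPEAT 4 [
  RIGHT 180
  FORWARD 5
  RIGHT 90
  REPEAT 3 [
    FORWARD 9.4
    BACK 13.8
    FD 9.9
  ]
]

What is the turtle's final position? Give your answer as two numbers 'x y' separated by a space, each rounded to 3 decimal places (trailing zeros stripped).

Answer: 0 0

Derivation:
Executing turtle program step by step:
Start: pos=(0,0), heading=0, pen down
REPEAT 4 [
  -- iteration 1/4 --
  RT 180: heading 0 -> 180
  FD 5: (0,0) -> (-5,0) [heading=180, draw]
  RT 90: heading 180 -> 90
  REPEAT 3 [
    -- iteration 1/3 --
    FD 9.4: (-5,0) -> (-5,9.4) [heading=90, draw]
    BK 13.8: (-5,9.4) -> (-5,-4.4) [heading=90, draw]
    FD 9.9: (-5,-4.4) -> (-5,5.5) [heading=90, draw]
    -- iteration 2/3 --
    FD 9.4: (-5,5.5) -> (-5,14.9) [heading=90, draw]
    BK 13.8: (-5,14.9) -> (-5,1.1) [heading=90, draw]
    FD 9.9: (-5,1.1) -> (-5,11) [heading=90, draw]
    -- iteration 3/3 --
    FD 9.4: (-5,11) -> (-5,20.4) [heading=90, draw]
    BK 13.8: (-5,20.4) -> (-5,6.6) [heading=90, draw]
    FD 9.9: (-5,6.6) -> (-5,16.5) [heading=90, draw]
  ]
  -- iteration 2/4 --
  RT 180: heading 90 -> 270
  FD 5: (-5,16.5) -> (-5,11.5) [heading=270, draw]
  RT 90: heading 270 -> 180
  REPEAT 3 [
    -- iteration 1/3 --
    FD 9.4: (-5,11.5) -> (-14.4,11.5) [heading=180, draw]
    BK 13.8: (-14.4,11.5) -> (-0.6,11.5) [heading=180, draw]
    FD 9.9: (-0.6,11.5) -> (-10.5,11.5) [heading=180, draw]
    -- iteration 2/3 --
    FD 9.4: (-10.5,11.5) -> (-19.9,11.5) [heading=180, draw]
    BK 13.8: (-19.9,11.5) -> (-6.1,11.5) [heading=180, draw]
    FD 9.9: (-6.1,11.5) -> (-16,11.5) [heading=180, draw]
    -- iteration 3/3 --
    FD 9.4: (-16,11.5) -> (-25.4,11.5) [heading=180, draw]
    BK 13.8: (-25.4,11.5) -> (-11.6,11.5) [heading=180, draw]
    FD 9.9: (-11.6,11.5) -> (-21.5,11.5) [heading=180, draw]
  ]
  -- iteration 3/4 --
  RT 180: heading 180 -> 0
  FD 5: (-21.5,11.5) -> (-16.5,11.5) [heading=0, draw]
  RT 90: heading 0 -> 270
  REPEAT 3 [
    -- iteration 1/3 --
    FD 9.4: (-16.5,11.5) -> (-16.5,2.1) [heading=270, draw]
    BK 13.8: (-16.5,2.1) -> (-16.5,15.9) [heading=270, draw]
    FD 9.9: (-16.5,15.9) -> (-16.5,6) [heading=270, draw]
    -- iteration 2/3 --
    FD 9.4: (-16.5,6) -> (-16.5,-3.4) [heading=270, draw]
    BK 13.8: (-16.5,-3.4) -> (-16.5,10.4) [heading=270, draw]
    FD 9.9: (-16.5,10.4) -> (-16.5,0.5) [heading=270, draw]
    -- iteration 3/3 --
    FD 9.4: (-16.5,0.5) -> (-16.5,-8.9) [heading=270, draw]
    BK 13.8: (-16.5,-8.9) -> (-16.5,4.9) [heading=270, draw]
    FD 9.9: (-16.5,4.9) -> (-16.5,-5) [heading=270, draw]
  ]
  -- iteration 4/4 --
  RT 180: heading 270 -> 90
  FD 5: (-16.5,-5) -> (-16.5,0) [heading=90, draw]
  RT 90: heading 90 -> 0
  REPEAT 3 [
    -- iteration 1/3 --
    FD 9.4: (-16.5,0) -> (-7.1,0) [heading=0, draw]
    BK 13.8: (-7.1,0) -> (-20.9,0) [heading=0, draw]
    FD 9.9: (-20.9,0) -> (-11,0) [heading=0, draw]
    -- iteration 2/3 --
    FD 9.4: (-11,0) -> (-1.6,0) [heading=0, draw]
    BK 13.8: (-1.6,0) -> (-15.4,0) [heading=0, draw]
    FD 9.9: (-15.4,0) -> (-5.5,0) [heading=0, draw]
    -- iteration 3/3 --
    FD 9.4: (-5.5,0) -> (3.9,0) [heading=0, draw]
    BK 13.8: (3.9,0) -> (-9.9,0) [heading=0, draw]
    FD 9.9: (-9.9,0) -> (0,0) [heading=0, draw]
  ]
]
Final: pos=(0,0), heading=0, 40 segment(s) drawn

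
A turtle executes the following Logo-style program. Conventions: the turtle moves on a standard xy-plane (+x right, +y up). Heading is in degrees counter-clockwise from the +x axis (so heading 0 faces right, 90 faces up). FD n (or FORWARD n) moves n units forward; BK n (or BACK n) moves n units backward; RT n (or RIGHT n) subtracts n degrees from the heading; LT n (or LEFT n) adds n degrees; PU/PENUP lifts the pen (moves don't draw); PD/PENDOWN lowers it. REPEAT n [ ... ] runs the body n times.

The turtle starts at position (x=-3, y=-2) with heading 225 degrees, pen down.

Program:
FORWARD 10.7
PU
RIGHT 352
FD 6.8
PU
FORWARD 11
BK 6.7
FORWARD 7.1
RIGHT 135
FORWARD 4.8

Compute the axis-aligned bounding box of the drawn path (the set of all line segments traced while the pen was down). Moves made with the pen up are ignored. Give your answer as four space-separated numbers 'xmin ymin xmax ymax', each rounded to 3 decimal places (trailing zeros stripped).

Executing turtle program step by step:
Start: pos=(-3,-2), heading=225, pen down
FD 10.7: (-3,-2) -> (-10.566,-9.566) [heading=225, draw]
PU: pen up
RT 352: heading 225 -> 233
FD 6.8: (-10.566,-9.566) -> (-14.658,-14.997) [heading=233, move]
PU: pen up
FD 11: (-14.658,-14.997) -> (-21.278,-23.782) [heading=233, move]
BK 6.7: (-21.278,-23.782) -> (-17.246,-18.431) [heading=233, move]
FD 7.1: (-17.246,-18.431) -> (-21.519,-24.101) [heading=233, move]
RT 135: heading 233 -> 98
FD 4.8: (-21.519,-24.101) -> (-22.187,-19.348) [heading=98, move]
Final: pos=(-22.187,-19.348), heading=98, 1 segment(s) drawn

Segment endpoints: x in {-10.566, -3}, y in {-9.566, -2}
xmin=-10.566, ymin=-9.566, xmax=-3, ymax=-2

Answer: -10.566 -9.566 -3 -2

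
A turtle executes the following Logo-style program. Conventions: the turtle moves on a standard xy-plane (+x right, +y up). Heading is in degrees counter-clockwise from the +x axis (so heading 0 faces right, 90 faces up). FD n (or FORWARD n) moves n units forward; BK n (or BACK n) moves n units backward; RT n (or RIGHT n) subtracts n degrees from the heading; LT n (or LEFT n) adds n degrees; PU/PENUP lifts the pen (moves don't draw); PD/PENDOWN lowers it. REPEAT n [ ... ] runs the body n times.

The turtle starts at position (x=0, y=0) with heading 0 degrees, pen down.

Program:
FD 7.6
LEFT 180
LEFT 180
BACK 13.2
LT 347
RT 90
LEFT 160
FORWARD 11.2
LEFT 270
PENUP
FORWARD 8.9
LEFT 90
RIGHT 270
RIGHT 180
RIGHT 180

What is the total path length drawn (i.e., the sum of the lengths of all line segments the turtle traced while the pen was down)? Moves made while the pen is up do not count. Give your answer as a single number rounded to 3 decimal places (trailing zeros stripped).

Executing turtle program step by step:
Start: pos=(0,0), heading=0, pen down
FD 7.6: (0,0) -> (7.6,0) [heading=0, draw]
LT 180: heading 0 -> 180
LT 180: heading 180 -> 0
BK 13.2: (7.6,0) -> (-5.6,0) [heading=0, draw]
LT 347: heading 0 -> 347
RT 90: heading 347 -> 257
LT 160: heading 257 -> 57
FD 11.2: (-5.6,0) -> (0.5,9.393) [heading=57, draw]
LT 270: heading 57 -> 327
PU: pen up
FD 8.9: (0.5,9.393) -> (7.964,4.546) [heading=327, move]
LT 90: heading 327 -> 57
RT 270: heading 57 -> 147
RT 180: heading 147 -> 327
RT 180: heading 327 -> 147
Final: pos=(7.964,4.546), heading=147, 3 segment(s) drawn

Segment lengths:
  seg 1: (0,0) -> (7.6,0), length = 7.6
  seg 2: (7.6,0) -> (-5.6,0), length = 13.2
  seg 3: (-5.6,0) -> (0.5,9.393), length = 11.2
Total = 32

Answer: 32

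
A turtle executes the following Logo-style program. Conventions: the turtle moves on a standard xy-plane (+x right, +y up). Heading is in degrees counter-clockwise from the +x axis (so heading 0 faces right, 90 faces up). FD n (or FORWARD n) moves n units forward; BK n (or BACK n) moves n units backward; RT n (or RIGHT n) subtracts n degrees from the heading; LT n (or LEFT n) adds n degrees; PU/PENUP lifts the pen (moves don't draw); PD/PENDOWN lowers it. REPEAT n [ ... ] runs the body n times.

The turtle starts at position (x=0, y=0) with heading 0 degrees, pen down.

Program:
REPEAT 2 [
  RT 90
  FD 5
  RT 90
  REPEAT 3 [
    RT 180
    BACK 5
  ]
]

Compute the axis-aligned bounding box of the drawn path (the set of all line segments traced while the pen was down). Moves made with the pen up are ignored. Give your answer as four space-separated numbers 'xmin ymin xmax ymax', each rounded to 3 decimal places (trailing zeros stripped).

Answer: -10 -10 0 0

Derivation:
Executing turtle program step by step:
Start: pos=(0,0), heading=0, pen down
REPEAT 2 [
  -- iteration 1/2 --
  RT 90: heading 0 -> 270
  FD 5: (0,0) -> (0,-5) [heading=270, draw]
  RT 90: heading 270 -> 180
  REPEAT 3 [
    -- iteration 1/3 --
    RT 180: heading 180 -> 0
    BK 5: (0,-5) -> (-5,-5) [heading=0, draw]
    -- iteration 2/3 --
    RT 180: heading 0 -> 180
    BK 5: (-5,-5) -> (0,-5) [heading=180, draw]
    -- iteration 3/3 --
    RT 180: heading 180 -> 0
    BK 5: (0,-5) -> (-5,-5) [heading=0, draw]
  ]
  -- iteration 2/2 --
  RT 90: heading 0 -> 270
  FD 5: (-5,-5) -> (-5,-10) [heading=270, draw]
  RT 90: heading 270 -> 180
  REPEAT 3 [
    -- iteration 1/3 --
    RT 180: heading 180 -> 0
    BK 5: (-5,-10) -> (-10,-10) [heading=0, draw]
    -- iteration 2/3 --
    RT 180: heading 0 -> 180
    BK 5: (-10,-10) -> (-5,-10) [heading=180, draw]
    -- iteration 3/3 --
    RT 180: heading 180 -> 0
    BK 5: (-5,-10) -> (-10,-10) [heading=0, draw]
  ]
]
Final: pos=(-10,-10), heading=0, 8 segment(s) drawn

Segment endpoints: x in {-10, -5, -5, -5, 0, 0}, y in {-10, -10, -10, -5, -5, -5, -5, 0}
xmin=-10, ymin=-10, xmax=0, ymax=0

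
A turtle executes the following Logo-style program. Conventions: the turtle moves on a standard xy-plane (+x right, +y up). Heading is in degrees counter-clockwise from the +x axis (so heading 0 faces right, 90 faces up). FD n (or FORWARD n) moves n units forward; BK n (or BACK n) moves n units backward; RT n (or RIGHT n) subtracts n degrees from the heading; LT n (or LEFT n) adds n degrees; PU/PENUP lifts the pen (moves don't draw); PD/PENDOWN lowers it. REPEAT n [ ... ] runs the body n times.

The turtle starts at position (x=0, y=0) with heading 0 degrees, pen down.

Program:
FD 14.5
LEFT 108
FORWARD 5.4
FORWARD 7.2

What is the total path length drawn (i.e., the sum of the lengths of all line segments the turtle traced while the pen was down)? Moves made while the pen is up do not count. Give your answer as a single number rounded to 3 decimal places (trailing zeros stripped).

Answer: 27.1

Derivation:
Executing turtle program step by step:
Start: pos=(0,0), heading=0, pen down
FD 14.5: (0,0) -> (14.5,0) [heading=0, draw]
LT 108: heading 0 -> 108
FD 5.4: (14.5,0) -> (12.831,5.136) [heading=108, draw]
FD 7.2: (12.831,5.136) -> (10.606,11.983) [heading=108, draw]
Final: pos=(10.606,11.983), heading=108, 3 segment(s) drawn

Segment lengths:
  seg 1: (0,0) -> (14.5,0), length = 14.5
  seg 2: (14.5,0) -> (12.831,5.136), length = 5.4
  seg 3: (12.831,5.136) -> (10.606,11.983), length = 7.2
Total = 27.1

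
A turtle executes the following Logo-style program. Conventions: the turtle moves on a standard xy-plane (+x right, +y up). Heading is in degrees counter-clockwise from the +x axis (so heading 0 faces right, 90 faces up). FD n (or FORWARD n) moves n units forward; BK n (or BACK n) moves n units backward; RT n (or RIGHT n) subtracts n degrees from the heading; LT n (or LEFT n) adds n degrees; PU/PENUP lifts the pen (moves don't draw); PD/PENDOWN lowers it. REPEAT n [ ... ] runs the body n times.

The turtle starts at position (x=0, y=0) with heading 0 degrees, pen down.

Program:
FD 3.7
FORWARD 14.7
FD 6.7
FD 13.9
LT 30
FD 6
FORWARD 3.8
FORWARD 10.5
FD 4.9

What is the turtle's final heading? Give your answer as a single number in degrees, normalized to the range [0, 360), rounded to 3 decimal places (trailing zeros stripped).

Executing turtle program step by step:
Start: pos=(0,0), heading=0, pen down
FD 3.7: (0,0) -> (3.7,0) [heading=0, draw]
FD 14.7: (3.7,0) -> (18.4,0) [heading=0, draw]
FD 6.7: (18.4,0) -> (25.1,0) [heading=0, draw]
FD 13.9: (25.1,0) -> (39,0) [heading=0, draw]
LT 30: heading 0 -> 30
FD 6: (39,0) -> (44.196,3) [heading=30, draw]
FD 3.8: (44.196,3) -> (47.487,4.9) [heading=30, draw]
FD 10.5: (47.487,4.9) -> (56.58,10.15) [heading=30, draw]
FD 4.9: (56.58,10.15) -> (60.824,12.6) [heading=30, draw]
Final: pos=(60.824,12.6), heading=30, 8 segment(s) drawn

Answer: 30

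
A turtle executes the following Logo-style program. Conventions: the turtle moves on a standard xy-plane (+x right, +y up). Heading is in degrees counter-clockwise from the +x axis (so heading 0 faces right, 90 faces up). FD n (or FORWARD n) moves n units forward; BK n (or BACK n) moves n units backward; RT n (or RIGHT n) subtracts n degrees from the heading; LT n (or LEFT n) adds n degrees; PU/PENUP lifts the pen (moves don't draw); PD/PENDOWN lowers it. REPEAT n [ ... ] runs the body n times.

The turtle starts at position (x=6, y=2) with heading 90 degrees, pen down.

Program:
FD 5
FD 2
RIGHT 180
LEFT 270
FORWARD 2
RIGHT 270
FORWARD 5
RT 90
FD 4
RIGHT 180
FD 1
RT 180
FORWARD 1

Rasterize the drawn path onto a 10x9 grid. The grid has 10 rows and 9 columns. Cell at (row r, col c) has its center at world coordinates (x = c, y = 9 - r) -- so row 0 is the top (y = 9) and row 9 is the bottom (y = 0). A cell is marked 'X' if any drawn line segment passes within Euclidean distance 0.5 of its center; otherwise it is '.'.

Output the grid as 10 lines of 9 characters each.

Segment 0: (6,2) -> (6,7)
Segment 1: (6,7) -> (6,9)
Segment 2: (6,9) -> (4,9)
Segment 3: (4,9) -> (4,4)
Segment 4: (4,4) -> (0,4)
Segment 5: (0,4) -> (1,4)
Segment 6: (1,4) -> (0,4)

Answer: ....XXX..
....X.X..
....X.X..
....X.X..
....X.X..
XXXXX.X..
......X..
......X..
.........
.........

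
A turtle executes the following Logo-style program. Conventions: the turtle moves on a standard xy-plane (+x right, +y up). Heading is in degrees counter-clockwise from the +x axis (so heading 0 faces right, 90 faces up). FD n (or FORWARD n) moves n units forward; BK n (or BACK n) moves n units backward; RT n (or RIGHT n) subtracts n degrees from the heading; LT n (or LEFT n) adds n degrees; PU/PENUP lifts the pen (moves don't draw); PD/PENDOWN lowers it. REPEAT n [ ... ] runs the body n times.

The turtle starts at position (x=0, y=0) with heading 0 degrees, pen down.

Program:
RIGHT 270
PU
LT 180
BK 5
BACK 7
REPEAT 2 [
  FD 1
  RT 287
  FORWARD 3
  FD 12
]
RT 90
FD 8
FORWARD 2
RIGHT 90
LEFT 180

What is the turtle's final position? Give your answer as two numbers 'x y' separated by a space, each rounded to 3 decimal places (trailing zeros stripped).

Answer: 31.979 13.166

Derivation:
Executing turtle program step by step:
Start: pos=(0,0), heading=0, pen down
RT 270: heading 0 -> 90
PU: pen up
LT 180: heading 90 -> 270
BK 5: (0,0) -> (0,5) [heading=270, move]
BK 7: (0,5) -> (0,12) [heading=270, move]
REPEAT 2 [
  -- iteration 1/2 --
  FD 1: (0,12) -> (0,11) [heading=270, move]
  RT 287: heading 270 -> 343
  FD 3: (0,11) -> (2.869,10.123) [heading=343, move]
  FD 12: (2.869,10.123) -> (14.345,6.614) [heading=343, move]
  -- iteration 2/2 --
  FD 1: (14.345,6.614) -> (15.301,6.322) [heading=343, move]
  RT 287: heading 343 -> 56
  FD 3: (15.301,6.322) -> (16.978,8.809) [heading=56, move]
  FD 12: (16.978,8.809) -> (23.689,18.758) [heading=56, move]
]
RT 90: heading 56 -> 326
FD 8: (23.689,18.758) -> (30.321,14.284) [heading=326, move]
FD 2: (30.321,14.284) -> (31.979,13.166) [heading=326, move]
RT 90: heading 326 -> 236
LT 180: heading 236 -> 56
Final: pos=(31.979,13.166), heading=56, 0 segment(s) drawn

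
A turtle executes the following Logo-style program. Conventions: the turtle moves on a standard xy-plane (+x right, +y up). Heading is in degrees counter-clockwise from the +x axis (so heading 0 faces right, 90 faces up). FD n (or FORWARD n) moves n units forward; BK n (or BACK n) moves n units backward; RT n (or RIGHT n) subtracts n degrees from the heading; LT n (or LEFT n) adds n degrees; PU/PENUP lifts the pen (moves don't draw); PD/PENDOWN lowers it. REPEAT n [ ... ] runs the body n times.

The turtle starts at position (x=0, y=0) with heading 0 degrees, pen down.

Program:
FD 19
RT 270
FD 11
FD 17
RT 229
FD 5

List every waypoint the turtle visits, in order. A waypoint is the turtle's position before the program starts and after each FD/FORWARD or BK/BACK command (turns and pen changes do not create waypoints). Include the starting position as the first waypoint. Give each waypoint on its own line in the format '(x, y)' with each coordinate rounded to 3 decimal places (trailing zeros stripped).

Answer: (0, 0)
(19, 0)
(19, 11)
(19, 28)
(15.226, 24.72)

Derivation:
Executing turtle program step by step:
Start: pos=(0,0), heading=0, pen down
FD 19: (0,0) -> (19,0) [heading=0, draw]
RT 270: heading 0 -> 90
FD 11: (19,0) -> (19,11) [heading=90, draw]
FD 17: (19,11) -> (19,28) [heading=90, draw]
RT 229: heading 90 -> 221
FD 5: (19,28) -> (15.226,24.72) [heading=221, draw]
Final: pos=(15.226,24.72), heading=221, 4 segment(s) drawn
Waypoints (5 total):
(0, 0)
(19, 0)
(19, 11)
(19, 28)
(15.226, 24.72)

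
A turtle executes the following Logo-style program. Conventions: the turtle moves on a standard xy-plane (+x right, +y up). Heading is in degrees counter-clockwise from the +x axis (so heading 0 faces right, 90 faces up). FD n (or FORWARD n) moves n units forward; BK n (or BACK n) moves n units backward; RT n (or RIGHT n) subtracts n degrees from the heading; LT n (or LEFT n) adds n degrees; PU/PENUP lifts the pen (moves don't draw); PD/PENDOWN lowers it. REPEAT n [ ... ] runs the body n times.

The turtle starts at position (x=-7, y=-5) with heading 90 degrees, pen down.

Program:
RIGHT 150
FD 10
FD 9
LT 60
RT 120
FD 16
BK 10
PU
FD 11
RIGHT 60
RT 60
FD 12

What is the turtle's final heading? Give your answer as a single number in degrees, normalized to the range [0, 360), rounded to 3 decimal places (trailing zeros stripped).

Answer: 120

Derivation:
Executing turtle program step by step:
Start: pos=(-7,-5), heading=90, pen down
RT 150: heading 90 -> 300
FD 10: (-7,-5) -> (-2,-13.66) [heading=300, draw]
FD 9: (-2,-13.66) -> (2.5,-21.454) [heading=300, draw]
LT 60: heading 300 -> 0
RT 120: heading 0 -> 240
FD 16: (2.5,-21.454) -> (-5.5,-35.311) [heading=240, draw]
BK 10: (-5.5,-35.311) -> (-0.5,-26.651) [heading=240, draw]
PU: pen up
FD 11: (-0.5,-26.651) -> (-6,-36.177) [heading=240, move]
RT 60: heading 240 -> 180
RT 60: heading 180 -> 120
FD 12: (-6,-36.177) -> (-12,-25.785) [heading=120, move]
Final: pos=(-12,-25.785), heading=120, 4 segment(s) drawn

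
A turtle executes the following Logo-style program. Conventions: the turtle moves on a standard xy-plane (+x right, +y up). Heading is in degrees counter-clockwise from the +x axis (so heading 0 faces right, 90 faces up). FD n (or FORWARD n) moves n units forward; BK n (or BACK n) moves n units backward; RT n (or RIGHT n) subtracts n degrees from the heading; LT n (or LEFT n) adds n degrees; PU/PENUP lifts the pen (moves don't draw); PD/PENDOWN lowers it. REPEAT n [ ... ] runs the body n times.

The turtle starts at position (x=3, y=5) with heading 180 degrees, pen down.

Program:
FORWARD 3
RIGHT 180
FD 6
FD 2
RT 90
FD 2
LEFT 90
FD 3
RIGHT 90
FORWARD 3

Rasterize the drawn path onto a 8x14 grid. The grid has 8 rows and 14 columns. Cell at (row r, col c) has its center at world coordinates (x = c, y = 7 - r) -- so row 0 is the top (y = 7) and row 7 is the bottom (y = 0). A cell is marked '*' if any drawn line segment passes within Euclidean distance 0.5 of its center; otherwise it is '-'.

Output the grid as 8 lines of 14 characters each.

Answer: --------------
--------------
*********-----
--------*-----
--------****--
-----------*--
-----------*--
-----------*--

Derivation:
Segment 0: (3,5) -> (0,5)
Segment 1: (0,5) -> (6,5)
Segment 2: (6,5) -> (8,5)
Segment 3: (8,5) -> (8,3)
Segment 4: (8,3) -> (11,3)
Segment 5: (11,3) -> (11,0)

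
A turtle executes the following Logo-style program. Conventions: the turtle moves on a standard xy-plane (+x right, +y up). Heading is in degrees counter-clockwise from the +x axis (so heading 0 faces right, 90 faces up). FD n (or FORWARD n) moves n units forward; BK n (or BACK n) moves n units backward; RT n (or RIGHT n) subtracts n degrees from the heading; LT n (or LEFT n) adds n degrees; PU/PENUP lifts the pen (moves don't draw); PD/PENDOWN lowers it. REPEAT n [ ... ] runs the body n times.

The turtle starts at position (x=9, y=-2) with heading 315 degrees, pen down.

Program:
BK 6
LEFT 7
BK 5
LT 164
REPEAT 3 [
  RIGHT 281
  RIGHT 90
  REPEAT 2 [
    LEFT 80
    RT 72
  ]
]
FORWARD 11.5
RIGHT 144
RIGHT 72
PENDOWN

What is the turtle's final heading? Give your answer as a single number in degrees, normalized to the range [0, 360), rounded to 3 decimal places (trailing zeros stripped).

Answer: 285

Derivation:
Executing turtle program step by step:
Start: pos=(9,-2), heading=315, pen down
BK 6: (9,-2) -> (4.757,2.243) [heading=315, draw]
LT 7: heading 315 -> 322
BK 5: (4.757,2.243) -> (0.817,5.321) [heading=322, draw]
LT 164: heading 322 -> 126
REPEAT 3 [
  -- iteration 1/3 --
  RT 281: heading 126 -> 205
  RT 90: heading 205 -> 115
  REPEAT 2 [
    -- iteration 1/2 --
    LT 80: heading 115 -> 195
    RT 72: heading 195 -> 123
    -- iteration 2/2 --
    LT 80: heading 123 -> 203
    RT 72: heading 203 -> 131
  ]
  -- iteration 2/3 --
  RT 281: heading 131 -> 210
  RT 90: heading 210 -> 120
  REPEAT 2 [
    -- iteration 1/2 --
    LT 80: heading 120 -> 200
    RT 72: heading 200 -> 128
    -- iteration 2/2 --
    LT 80: heading 128 -> 208
    RT 72: heading 208 -> 136
  ]
  -- iteration 3/3 --
  RT 281: heading 136 -> 215
  RT 90: heading 215 -> 125
  REPEAT 2 [
    -- iteration 1/2 --
    LT 80: heading 125 -> 205
    RT 72: heading 205 -> 133
    -- iteration 2/2 --
    LT 80: heading 133 -> 213
    RT 72: heading 213 -> 141
  ]
]
FD 11.5: (0.817,5.321) -> (-8.12,12.558) [heading=141, draw]
RT 144: heading 141 -> 357
RT 72: heading 357 -> 285
PD: pen down
Final: pos=(-8.12,12.558), heading=285, 3 segment(s) drawn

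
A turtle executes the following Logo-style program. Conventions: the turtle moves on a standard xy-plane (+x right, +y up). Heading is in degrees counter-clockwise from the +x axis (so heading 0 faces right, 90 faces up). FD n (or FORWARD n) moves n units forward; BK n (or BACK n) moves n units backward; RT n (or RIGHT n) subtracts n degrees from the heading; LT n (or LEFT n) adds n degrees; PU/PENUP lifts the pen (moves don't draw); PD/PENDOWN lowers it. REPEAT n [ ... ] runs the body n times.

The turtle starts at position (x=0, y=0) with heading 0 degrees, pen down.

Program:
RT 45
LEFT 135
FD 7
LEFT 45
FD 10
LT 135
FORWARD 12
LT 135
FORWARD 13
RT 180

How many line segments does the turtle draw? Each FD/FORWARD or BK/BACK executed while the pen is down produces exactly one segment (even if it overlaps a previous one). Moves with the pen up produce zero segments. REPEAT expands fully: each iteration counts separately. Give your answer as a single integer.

Answer: 4

Derivation:
Executing turtle program step by step:
Start: pos=(0,0), heading=0, pen down
RT 45: heading 0 -> 315
LT 135: heading 315 -> 90
FD 7: (0,0) -> (0,7) [heading=90, draw]
LT 45: heading 90 -> 135
FD 10: (0,7) -> (-7.071,14.071) [heading=135, draw]
LT 135: heading 135 -> 270
FD 12: (-7.071,14.071) -> (-7.071,2.071) [heading=270, draw]
LT 135: heading 270 -> 45
FD 13: (-7.071,2.071) -> (2.121,11.263) [heading=45, draw]
RT 180: heading 45 -> 225
Final: pos=(2.121,11.263), heading=225, 4 segment(s) drawn
Segments drawn: 4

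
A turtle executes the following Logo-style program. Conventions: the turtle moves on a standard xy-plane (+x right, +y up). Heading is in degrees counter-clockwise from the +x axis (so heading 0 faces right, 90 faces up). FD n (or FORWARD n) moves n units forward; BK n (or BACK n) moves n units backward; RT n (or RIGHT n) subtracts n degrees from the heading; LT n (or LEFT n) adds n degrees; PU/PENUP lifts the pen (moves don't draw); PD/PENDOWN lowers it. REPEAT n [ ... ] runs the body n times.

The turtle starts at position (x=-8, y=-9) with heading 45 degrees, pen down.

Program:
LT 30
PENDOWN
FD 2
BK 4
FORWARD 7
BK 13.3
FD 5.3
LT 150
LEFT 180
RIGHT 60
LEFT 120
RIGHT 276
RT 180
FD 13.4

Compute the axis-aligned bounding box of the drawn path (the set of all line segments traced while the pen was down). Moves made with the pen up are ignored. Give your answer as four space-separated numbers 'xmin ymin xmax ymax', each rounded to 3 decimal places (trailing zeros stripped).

Answer: -10.148 -17.017 4.459 -4.17

Derivation:
Executing turtle program step by step:
Start: pos=(-8,-9), heading=45, pen down
LT 30: heading 45 -> 75
PD: pen down
FD 2: (-8,-9) -> (-7.482,-7.068) [heading=75, draw]
BK 4: (-7.482,-7.068) -> (-8.518,-10.932) [heading=75, draw]
FD 7: (-8.518,-10.932) -> (-6.706,-4.17) [heading=75, draw]
BK 13.3: (-6.706,-4.17) -> (-10.148,-17.017) [heading=75, draw]
FD 5.3: (-10.148,-17.017) -> (-8.776,-11.898) [heading=75, draw]
LT 150: heading 75 -> 225
LT 180: heading 225 -> 45
RT 60: heading 45 -> 345
LT 120: heading 345 -> 105
RT 276: heading 105 -> 189
RT 180: heading 189 -> 9
FD 13.4: (-8.776,-11.898) -> (4.459,-9.802) [heading=9, draw]
Final: pos=(4.459,-9.802), heading=9, 6 segment(s) drawn

Segment endpoints: x in {-10.148, -8.776, -8.518, -8, -7.482, -6.706, 4.459}, y in {-17.017, -11.898, -10.932, -9.802, -9, -7.068, -4.17}
xmin=-10.148, ymin=-17.017, xmax=4.459, ymax=-4.17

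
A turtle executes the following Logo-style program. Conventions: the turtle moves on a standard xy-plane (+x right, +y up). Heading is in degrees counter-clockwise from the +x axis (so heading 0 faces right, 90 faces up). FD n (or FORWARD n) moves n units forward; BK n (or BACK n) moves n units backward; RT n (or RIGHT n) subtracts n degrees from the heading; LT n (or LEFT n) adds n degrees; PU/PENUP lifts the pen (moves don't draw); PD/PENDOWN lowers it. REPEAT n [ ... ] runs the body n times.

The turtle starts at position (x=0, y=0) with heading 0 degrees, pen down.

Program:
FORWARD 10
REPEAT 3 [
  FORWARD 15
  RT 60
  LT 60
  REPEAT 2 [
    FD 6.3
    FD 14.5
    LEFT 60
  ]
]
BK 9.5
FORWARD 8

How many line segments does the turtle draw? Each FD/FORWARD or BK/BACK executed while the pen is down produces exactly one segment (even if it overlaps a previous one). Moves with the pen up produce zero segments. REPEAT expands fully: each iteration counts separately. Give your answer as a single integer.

Answer: 18

Derivation:
Executing turtle program step by step:
Start: pos=(0,0), heading=0, pen down
FD 10: (0,0) -> (10,0) [heading=0, draw]
REPEAT 3 [
  -- iteration 1/3 --
  FD 15: (10,0) -> (25,0) [heading=0, draw]
  RT 60: heading 0 -> 300
  LT 60: heading 300 -> 0
  REPEAT 2 [
    -- iteration 1/2 --
    FD 6.3: (25,0) -> (31.3,0) [heading=0, draw]
    FD 14.5: (31.3,0) -> (45.8,0) [heading=0, draw]
    LT 60: heading 0 -> 60
    -- iteration 2/2 --
    FD 6.3: (45.8,0) -> (48.95,5.456) [heading=60, draw]
    FD 14.5: (48.95,5.456) -> (56.2,18.013) [heading=60, draw]
    LT 60: heading 60 -> 120
  ]
  -- iteration 2/3 --
  FD 15: (56.2,18.013) -> (48.7,31.004) [heading=120, draw]
  RT 60: heading 120 -> 60
  LT 60: heading 60 -> 120
  REPEAT 2 [
    -- iteration 1/2 --
    FD 6.3: (48.7,31.004) -> (45.55,36.46) [heading=120, draw]
    FD 14.5: (45.55,36.46) -> (38.3,49.017) [heading=120, draw]
    LT 60: heading 120 -> 180
    -- iteration 2/2 --
    FD 6.3: (38.3,49.017) -> (32,49.017) [heading=180, draw]
    FD 14.5: (32,49.017) -> (17.5,49.017) [heading=180, draw]
    LT 60: heading 180 -> 240
  ]
  -- iteration 3/3 --
  FD 15: (17.5,49.017) -> (10,36.027) [heading=240, draw]
  RT 60: heading 240 -> 180
  LT 60: heading 180 -> 240
  REPEAT 2 [
    -- iteration 1/2 --
    FD 6.3: (10,36.027) -> (6.85,30.571) [heading=240, draw]
    FD 14.5: (6.85,30.571) -> (-0.4,18.013) [heading=240, draw]
    LT 60: heading 240 -> 300
    -- iteration 2/2 --
    FD 6.3: (-0.4,18.013) -> (2.75,12.557) [heading=300, draw]
    FD 14.5: (2.75,12.557) -> (10,0) [heading=300, draw]
    LT 60: heading 300 -> 0
  ]
]
BK 9.5: (10,0) -> (0.5,0) [heading=0, draw]
FD 8: (0.5,0) -> (8.5,0) [heading=0, draw]
Final: pos=(8.5,0), heading=0, 18 segment(s) drawn
Segments drawn: 18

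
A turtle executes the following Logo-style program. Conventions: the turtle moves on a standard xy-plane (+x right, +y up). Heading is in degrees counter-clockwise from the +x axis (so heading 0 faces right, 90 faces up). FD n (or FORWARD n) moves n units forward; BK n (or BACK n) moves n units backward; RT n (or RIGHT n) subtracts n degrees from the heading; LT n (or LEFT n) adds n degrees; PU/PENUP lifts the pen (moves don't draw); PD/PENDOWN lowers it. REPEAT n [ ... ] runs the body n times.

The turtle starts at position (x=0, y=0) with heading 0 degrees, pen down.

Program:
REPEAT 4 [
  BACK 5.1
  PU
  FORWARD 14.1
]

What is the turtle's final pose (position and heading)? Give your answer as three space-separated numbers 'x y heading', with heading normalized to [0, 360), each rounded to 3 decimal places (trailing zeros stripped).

Answer: 36 0 0

Derivation:
Executing turtle program step by step:
Start: pos=(0,0), heading=0, pen down
REPEAT 4 [
  -- iteration 1/4 --
  BK 5.1: (0,0) -> (-5.1,0) [heading=0, draw]
  PU: pen up
  FD 14.1: (-5.1,0) -> (9,0) [heading=0, move]
  -- iteration 2/4 --
  BK 5.1: (9,0) -> (3.9,0) [heading=0, move]
  PU: pen up
  FD 14.1: (3.9,0) -> (18,0) [heading=0, move]
  -- iteration 3/4 --
  BK 5.1: (18,0) -> (12.9,0) [heading=0, move]
  PU: pen up
  FD 14.1: (12.9,0) -> (27,0) [heading=0, move]
  -- iteration 4/4 --
  BK 5.1: (27,0) -> (21.9,0) [heading=0, move]
  PU: pen up
  FD 14.1: (21.9,0) -> (36,0) [heading=0, move]
]
Final: pos=(36,0), heading=0, 1 segment(s) drawn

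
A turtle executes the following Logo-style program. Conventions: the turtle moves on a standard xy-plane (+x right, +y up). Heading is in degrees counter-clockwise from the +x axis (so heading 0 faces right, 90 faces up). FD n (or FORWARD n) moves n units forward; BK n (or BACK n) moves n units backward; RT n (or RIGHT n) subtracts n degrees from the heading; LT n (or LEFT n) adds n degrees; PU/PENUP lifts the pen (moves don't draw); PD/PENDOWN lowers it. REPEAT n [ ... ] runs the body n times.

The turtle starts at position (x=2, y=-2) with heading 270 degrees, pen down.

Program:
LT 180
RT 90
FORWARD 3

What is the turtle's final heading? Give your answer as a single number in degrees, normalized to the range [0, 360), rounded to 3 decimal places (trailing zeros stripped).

Answer: 0

Derivation:
Executing turtle program step by step:
Start: pos=(2,-2), heading=270, pen down
LT 180: heading 270 -> 90
RT 90: heading 90 -> 0
FD 3: (2,-2) -> (5,-2) [heading=0, draw]
Final: pos=(5,-2), heading=0, 1 segment(s) drawn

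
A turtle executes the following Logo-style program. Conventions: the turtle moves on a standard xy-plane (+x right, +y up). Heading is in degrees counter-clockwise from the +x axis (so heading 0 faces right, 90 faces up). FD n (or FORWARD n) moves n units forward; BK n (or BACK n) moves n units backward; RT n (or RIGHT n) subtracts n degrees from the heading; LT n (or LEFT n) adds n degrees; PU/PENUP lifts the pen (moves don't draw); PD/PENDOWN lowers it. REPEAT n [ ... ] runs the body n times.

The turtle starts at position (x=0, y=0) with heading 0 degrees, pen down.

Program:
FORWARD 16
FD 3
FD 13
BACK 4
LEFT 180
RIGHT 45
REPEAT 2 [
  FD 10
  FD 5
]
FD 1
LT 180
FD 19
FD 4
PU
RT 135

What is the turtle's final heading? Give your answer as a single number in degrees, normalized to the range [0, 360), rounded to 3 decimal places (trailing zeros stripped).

Executing turtle program step by step:
Start: pos=(0,0), heading=0, pen down
FD 16: (0,0) -> (16,0) [heading=0, draw]
FD 3: (16,0) -> (19,0) [heading=0, draw]
FD 13: (19,0) -> (32,0) [heading=0, draw]
BK 4: (32,0) -> (28,0) [heading=0, draw]
LT 180: heading 0 -> 180
RT 45: heading 180 -> 135
REPEAT 2 [
  -- iteration 1/2 --
  FD 10: (28,0) -> (20.929,7.071) [heading=135, draw]
  FD 5: (20.929,7.071) -> (17.393,10.607) [heading=135, draw]
  -- iteration 2/2 --
  FD 10: (17.393,10.607) -> (10.322,17.678) [heading=135, draw]
  FD 5: (10.322,17.678) -> (6.787,21.213) [heading=135, draw]
]
FD 1: (6.787,21.213) -> (6.08,21.92) [heading=135, draw]
LT 180: heading 135 -> 315
FD 19: (6.08,21.92) -> (19.515,8.485) [heading=315, draw]
FD 4: (19.515,8.485) -> (22.343,5.657) [heading=315, draw]
PU: pen up
RT 135: heading 315 -> 180
Final: pos=(22.343,5.657), heading=180, 11 segment(s) drawn

Answer: 180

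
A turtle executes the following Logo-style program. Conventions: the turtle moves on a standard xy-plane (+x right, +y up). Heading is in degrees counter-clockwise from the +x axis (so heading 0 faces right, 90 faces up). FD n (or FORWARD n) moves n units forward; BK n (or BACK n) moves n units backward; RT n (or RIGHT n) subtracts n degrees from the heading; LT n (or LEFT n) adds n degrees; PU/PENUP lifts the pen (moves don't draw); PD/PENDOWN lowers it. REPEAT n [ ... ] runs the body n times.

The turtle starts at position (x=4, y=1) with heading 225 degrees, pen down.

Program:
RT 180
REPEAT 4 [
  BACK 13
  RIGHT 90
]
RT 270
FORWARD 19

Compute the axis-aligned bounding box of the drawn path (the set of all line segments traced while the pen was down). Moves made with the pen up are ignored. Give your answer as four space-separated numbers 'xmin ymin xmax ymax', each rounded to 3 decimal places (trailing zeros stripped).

Executing turtle program step by step:
Start: pos=(4,1), heading=225, pen down
RT 180: heading 225 -> 45
REPEAT 4 [
  -- iteration 1/4 --
  BK 13: (4,1) -> (-5.192,-8.192) [heading=45, draw]
  RT 90: heading 45 -> 315
  -- iteration 2/4 --
  BK 13: (-5.192,-8.192) -> (-14.385,1) [heading=315, draw]
  RT 90: heading 315 -> 225
  -- iteration 3/4 --
  BK 13: (-14.385,1) -> (-5.192,10.192) [heading=225, draw]
  RT 90: heading 225 -> 135
  -- iteration 4/4 --
  BK 13: (-5.192,10.192) -> (4,1) [heading=135, draw]
  RT 90: heading 135 -> 45
]
RT 270: heading 45 -> 135
FD 19: (4,1) -> (-9.435,14.435) [heading=135, draw]
Final: pos=(-9.435,14.435), heading=135, 5 segment(s) drawn

Segment endpoints: x in {-14.385, -9.435, -5.192, -5.192, 4, 4}, y in {-8.192, 1, 1, 10.192, 14.435}
xmin=-14.385, ymin=-8.192, xmax=4, ymax=14.435

Answer: -14.385 -8.192 4 14.435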